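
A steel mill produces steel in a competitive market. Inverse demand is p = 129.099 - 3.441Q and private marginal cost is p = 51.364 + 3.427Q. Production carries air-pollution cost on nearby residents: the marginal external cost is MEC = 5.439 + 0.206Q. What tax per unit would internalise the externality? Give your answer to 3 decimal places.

Social marginal cost = private MC + MEC = 56.803 + 3.633Q.
Set SMC = demand: 56.803 + 3.633Q = 129.099 - 3.441Q → Q* = 10.2200.
The Pigouvian tax equals MEC at Q*: 5.439 + 0.206×10.2200 = 7.5443.

tax = 7.544 per unit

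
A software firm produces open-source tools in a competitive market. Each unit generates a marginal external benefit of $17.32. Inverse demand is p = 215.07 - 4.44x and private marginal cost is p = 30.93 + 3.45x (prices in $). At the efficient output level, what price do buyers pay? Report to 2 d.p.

Social marginal cost = private MC − MEB = 13.61 + 3.45x.
Set SMC = demand: 13.61 + 3.45x = 215.07 - 4.44x → x* = 25.5336.
Consumer price on the demand curve at x*: 215.07 − 4.44×25.5336 = 101.7008.

P = $101.70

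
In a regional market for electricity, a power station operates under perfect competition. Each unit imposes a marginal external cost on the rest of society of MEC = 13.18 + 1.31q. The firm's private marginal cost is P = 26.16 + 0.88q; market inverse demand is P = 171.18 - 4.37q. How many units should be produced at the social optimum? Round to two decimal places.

q* = 20.10

Social marginal cost = private MC + MEC = 39.34 + 2.19q.
Set SMC = demand: 39.34 + 2.19q = 171.18 - 4.37q → q* = 20.0976.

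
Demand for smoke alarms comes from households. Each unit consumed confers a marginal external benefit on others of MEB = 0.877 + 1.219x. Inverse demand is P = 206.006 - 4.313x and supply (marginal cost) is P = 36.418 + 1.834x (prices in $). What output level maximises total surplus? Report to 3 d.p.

Social marginal benefit = demand + MEB = 206.883 - 3.094x.
Set SMB = MC: 206.883 - 3.094x = 36.418 + 1.834x → x* = 34.5911.

x* = 34.591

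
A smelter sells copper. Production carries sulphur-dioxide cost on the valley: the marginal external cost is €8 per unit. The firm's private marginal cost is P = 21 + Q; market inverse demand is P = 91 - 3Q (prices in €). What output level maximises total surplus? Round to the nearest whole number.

Q* = 16

Social marginal cost = private MC + MEC = 29 + Q.
Set SMC = demand: 29 + Q = 91 - 3Q → Q* = 15.5000.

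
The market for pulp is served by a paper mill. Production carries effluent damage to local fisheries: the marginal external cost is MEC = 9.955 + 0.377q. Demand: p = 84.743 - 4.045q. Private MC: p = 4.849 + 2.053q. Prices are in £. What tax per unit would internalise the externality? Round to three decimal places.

Social marginal cost = private MC + MEC = 14.804 + 2.430q.
Set SMC = demand: 14.804 + 2.430q = 84.743 - 4.045q → q* = 10.8014.
The Pigouvian tax equals MEC at q*: 9.955 + 0.377×10.8014 = 14.0271.

tax = £14.027 per unit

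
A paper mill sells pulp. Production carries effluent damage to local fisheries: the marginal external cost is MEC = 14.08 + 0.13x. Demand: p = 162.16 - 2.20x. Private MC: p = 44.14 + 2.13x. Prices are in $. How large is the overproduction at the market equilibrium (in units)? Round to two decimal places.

3.95 units

Market equilibrium (private): 44.14 + 2.13x = 162.16 - 2.20x → x_m = 27.2564.
Social marginal cost = private MC + MEC = 58.22 + 2.26x.
Set SMC = demand: 58.22 + 2.26x = 162.16 - 2.20x → x* = 23.3049.
Gap = |27.2564 − 23.3049| = 3.9515.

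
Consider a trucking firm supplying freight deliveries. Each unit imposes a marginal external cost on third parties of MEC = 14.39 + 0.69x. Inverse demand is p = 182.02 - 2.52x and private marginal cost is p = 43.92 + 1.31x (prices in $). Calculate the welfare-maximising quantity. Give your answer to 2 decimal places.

Social marginal cost = private MC + MEC = 58.31 + 2.00x.
Set SMC = demand: 58.31 + 2.00x = 182.02 - 2.52x → x* = 27.3695.

x* = 27.37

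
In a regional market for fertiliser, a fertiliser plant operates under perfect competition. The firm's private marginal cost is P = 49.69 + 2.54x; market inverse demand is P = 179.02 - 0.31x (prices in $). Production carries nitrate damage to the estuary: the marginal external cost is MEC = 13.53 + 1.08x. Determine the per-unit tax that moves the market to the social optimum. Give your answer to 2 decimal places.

Social marginal cost = private MC + MEC = 63.22 + 3.62x.
Set SMC = demand: 63.22 + 3.62x = 179.02 - 0.31x → x* = 29.4656.
The Pigouvian tax equals MEC at x*: 13.53 + 1.08×29.4656 = 45.3528.

tax = $45.35 per unit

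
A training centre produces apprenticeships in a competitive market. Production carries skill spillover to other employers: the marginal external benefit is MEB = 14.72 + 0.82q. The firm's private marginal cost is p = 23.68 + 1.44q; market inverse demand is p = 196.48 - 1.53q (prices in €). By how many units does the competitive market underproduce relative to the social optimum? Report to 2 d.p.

Market equilibrium (private): 23.68 + 1.44q = 196.48 - 1.53q → q_m = 58.1818.
Social marginal cost = private MC − MEB = 8.96 + 0.62q.
Set SMC = demand: 8.96 + 0.62q = 196.48 - 1.53q → q* = 87.2186.
Gap = |58.1818 − 87.2186| = 29.0368.

29.04 units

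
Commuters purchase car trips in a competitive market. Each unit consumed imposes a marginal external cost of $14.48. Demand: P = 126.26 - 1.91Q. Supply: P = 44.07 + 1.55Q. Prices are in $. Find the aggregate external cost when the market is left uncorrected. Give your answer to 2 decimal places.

Market equilibrium (private): 44.07 + 1.55Q = 126.26 - 1.91Q → Q_m = 23.7543.
Total external cost = MEC × Q_m = 14.48 × 23.7543 = 343.9623.

$343.96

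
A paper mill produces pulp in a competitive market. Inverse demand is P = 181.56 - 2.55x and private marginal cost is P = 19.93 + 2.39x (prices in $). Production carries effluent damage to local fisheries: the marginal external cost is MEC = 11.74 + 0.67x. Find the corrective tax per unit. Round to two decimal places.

tax = $29.64 per unit

Social marginal cost = private MC + MEC = 31.67 + 3.06x.
Set SMC = demand: 31.67 + 3.06x = 181.56 - 2.55x → x* = 26.7184.
The Pigouvian tax equals MEC at x*: 11.74 + 0.67×26.7184 = 29.6413.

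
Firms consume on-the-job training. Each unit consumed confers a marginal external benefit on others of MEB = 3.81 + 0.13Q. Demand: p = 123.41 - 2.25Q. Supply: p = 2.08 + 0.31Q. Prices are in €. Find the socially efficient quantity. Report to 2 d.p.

Q* = 51.50

Social marginal benefit = demand + MEB = 127.22 - 2.12Q.
Set SMB = MC: 127.22 - 2.12Q = 2.08 + 0.31Q → Q* = 51.4979.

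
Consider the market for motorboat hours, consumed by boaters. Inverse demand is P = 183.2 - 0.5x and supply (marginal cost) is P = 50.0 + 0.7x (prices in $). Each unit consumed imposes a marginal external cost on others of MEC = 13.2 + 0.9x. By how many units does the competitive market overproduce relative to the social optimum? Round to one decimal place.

53.9 units

Market equilibrium (private): 50.0 + 0.7x = 183.2 - 0.5x → x_m = 111.0000.
Social marginal benefit = demand − MEC = 170.0 - 1.4x.
Set SMB = MC: 170.0 - 1.4x = 50.0 + 0.7x → x* = 57.1429.
Gap = |111.0000 − 57.1429| = 53.8571.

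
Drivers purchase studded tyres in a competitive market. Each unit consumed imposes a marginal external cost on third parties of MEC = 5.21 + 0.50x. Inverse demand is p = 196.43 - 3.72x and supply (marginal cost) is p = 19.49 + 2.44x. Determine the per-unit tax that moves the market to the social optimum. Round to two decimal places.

tax = 18.10 per unit

Social marginal benefit = demand − MEC = 191.22 - 4.22x.
Set SMB = MC: 191.22 - 4.22x = 19.49 + 2.44x → x* = 25.7853.
The Pigouvian tax equals MEC at x*: 5.21 + 0.50×25.7853 = 18.1027.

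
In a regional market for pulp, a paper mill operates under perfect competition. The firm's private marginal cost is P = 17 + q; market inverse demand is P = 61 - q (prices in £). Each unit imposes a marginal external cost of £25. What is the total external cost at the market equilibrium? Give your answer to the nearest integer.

£550

Market equilibrium (private): 17 + q = 61 - q → q_m = 22.0000.
Total external cost = MEC × q_m = 25 × 22.0000 = 550.0000.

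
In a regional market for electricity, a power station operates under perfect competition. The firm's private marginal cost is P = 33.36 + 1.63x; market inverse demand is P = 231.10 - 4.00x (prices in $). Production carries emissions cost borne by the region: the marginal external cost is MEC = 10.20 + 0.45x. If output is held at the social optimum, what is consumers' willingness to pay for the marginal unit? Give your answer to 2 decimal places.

P = $107.72

Social marginal cost = private MC + MEC = 43.56 + 2.08x.
Set SMC = demand: 43.56 + 2.08x = 231.10 - 4.00x → x* = 30.8454.
Consumer price on the demand curve at x*: 231.10 − 4.00×30.8454 = 107.7184.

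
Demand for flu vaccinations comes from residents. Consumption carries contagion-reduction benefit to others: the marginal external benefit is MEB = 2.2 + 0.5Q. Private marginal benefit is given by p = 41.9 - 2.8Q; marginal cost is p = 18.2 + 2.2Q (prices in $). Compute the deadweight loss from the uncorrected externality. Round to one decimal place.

Market equilibrium (private): 18.2 + 2.2Q = 41.9 - 2.8Q → Q_m = 4.7400.
Social marginal benefit = demand + MEB = 44.1 - 2.3Q.
Set SMB = MC: 44.1 - 2.3Q = 18.2 + 2.2Q → Q* = 5.7556.
Between Q* and Q_m the wedge SMB − MC runs linearly from 0 to MEB(Q_m), so the loss is a triangle.
DWL = ½ × 1.0156 × 4.5700 = 2.3206.

DWL = $2.3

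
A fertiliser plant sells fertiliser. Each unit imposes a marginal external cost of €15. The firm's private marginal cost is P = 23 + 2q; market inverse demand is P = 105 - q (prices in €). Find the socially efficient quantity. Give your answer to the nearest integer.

Social marginal cost = private MC + MEC = 38 + 2q.
Set SMC = demand: 38 + 2q = 105 - q → q* = 22.3333.

q* = 22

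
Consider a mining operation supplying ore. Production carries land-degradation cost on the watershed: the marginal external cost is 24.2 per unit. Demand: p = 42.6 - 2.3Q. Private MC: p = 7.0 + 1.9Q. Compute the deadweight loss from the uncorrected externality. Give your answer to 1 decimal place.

Market equilibrium (private): 7.0 + 1.9Q = 42.6 - 2.3Q → Q_m = 8.4762.
Social marginal cost = private MC + MEC = 31.2 + 1.9Q.
Set SMC = demand: 31.2 + 1.9Q = 42.6 - 2.3Q → Q* = 2.7143.
Between Q* and Q_m the wedge SMC − demand runs linearly from 0 to MEC(Q_m), so the loss is a triangle.
DWL = ½ × 5.7619 × 24.2000 = 69.7190.

DWL = 69.7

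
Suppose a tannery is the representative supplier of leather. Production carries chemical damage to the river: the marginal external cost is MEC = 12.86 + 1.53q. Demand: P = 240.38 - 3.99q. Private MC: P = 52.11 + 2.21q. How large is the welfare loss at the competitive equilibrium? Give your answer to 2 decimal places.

Market equilibrium (private): 52.11 + 2.21q = 240.38 - 3.99q → q_m = 30.3661.
Social marginal cost = private MC + MEC = 64.97 + 3.74q.
Set SMC = demand: 64.97 + 3.74q = 240.38 - 3.99q → q* = 22.6921.
The welfare-loss triangle has base |q_m − q*| and height MEC(q_m) (the vertical gap between SMC and demand is zero at q* and MEC at q_m).
DWL = ½ × 7.6740 × 59.3202 = 227.6116.

DWL = 227.61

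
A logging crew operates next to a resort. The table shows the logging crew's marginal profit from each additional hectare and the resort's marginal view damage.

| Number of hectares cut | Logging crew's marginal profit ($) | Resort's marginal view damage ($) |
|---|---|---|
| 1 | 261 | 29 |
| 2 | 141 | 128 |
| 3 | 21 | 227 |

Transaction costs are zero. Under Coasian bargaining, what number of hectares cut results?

2

Bargaining reaches the level where marginal profit last exceeds marginal view damage.
That holds through level 2 (141 ≥ 128) but not at 3 (21 < 227).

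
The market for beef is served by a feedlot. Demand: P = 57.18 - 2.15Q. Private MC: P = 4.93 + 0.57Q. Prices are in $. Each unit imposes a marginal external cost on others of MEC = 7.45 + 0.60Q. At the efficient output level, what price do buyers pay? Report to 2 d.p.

P = $28.17

Social marginal cost = private MC + MEC = 12.38 + 1.17Q.
Set SMC = demand: 12.38 + 1.17Q = 57.18 - 2.15Q → Q* = 13.4940.
Consumer price on the demand curve at Q*: 57.18 − 2.15×13.4940 = 28.1679.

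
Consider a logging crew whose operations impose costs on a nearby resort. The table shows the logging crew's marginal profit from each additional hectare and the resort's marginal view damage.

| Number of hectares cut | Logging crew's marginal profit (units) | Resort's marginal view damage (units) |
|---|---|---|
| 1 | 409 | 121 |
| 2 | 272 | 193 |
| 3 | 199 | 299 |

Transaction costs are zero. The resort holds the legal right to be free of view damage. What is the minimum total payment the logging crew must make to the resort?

314

Efficient level: marginal profit ≥ marginal view damage through level 2, so k* = 2.
With the resort holding the right, the logging crew must at least compensate total damage at k*: 121 + 193 = 314.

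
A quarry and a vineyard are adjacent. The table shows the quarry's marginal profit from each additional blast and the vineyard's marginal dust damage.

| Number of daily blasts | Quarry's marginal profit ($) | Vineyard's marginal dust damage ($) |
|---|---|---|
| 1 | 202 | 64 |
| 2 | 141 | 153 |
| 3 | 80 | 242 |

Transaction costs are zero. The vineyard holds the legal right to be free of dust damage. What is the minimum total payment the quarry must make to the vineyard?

$64

Efficient level: marginal profit ≥ marginal dust damage through level 1, so k* = 1.
With the vineyard holding the right, the quarry must at least compensate total damage at k*: 64 = 64.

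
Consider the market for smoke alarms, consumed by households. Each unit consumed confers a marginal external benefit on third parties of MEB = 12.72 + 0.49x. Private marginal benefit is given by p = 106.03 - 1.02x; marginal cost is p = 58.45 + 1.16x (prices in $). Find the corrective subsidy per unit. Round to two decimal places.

Social marginal benefit = demand + MEB = 118.75 - 0.53x.
Set SMB = MC: 118.75 - 0.53x = 58.45 + 1.16x → x* = 35.6805.
The Pigouvian subsidy equals MEB at x*: 12.72 + 0.49×35.6805 = 30.2034.

subsidy = $30.20 per unit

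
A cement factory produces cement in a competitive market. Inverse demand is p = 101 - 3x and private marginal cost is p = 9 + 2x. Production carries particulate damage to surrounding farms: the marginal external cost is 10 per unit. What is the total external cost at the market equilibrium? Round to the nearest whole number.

184

Market equilibrium (private): 9 + 2x = 101 - 3x → x_m = 18.4000.
Total external cost = MEC × x_m = 10 × 18.4000 = 184.0000.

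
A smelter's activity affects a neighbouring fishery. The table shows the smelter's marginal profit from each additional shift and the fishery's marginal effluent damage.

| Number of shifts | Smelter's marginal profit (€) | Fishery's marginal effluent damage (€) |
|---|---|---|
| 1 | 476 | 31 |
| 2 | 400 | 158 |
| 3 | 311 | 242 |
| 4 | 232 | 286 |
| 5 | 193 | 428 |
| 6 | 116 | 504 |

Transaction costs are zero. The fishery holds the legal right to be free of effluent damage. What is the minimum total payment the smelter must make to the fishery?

€431

Efficient level: marginal profit ≥ marginal effluent damage through level 3, so k* = 3.
With the fishery holding the right, the smelter must at least compensate total damage at k*: 31 + 158 + 242 = 431.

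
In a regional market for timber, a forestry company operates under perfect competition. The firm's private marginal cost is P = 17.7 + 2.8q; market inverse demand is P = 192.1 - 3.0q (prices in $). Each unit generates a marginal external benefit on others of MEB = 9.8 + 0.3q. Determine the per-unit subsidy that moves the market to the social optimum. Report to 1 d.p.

Social marginal cost = private MC − MEB = 7.9 + 2.5q.
Set SMC = demand: 7.9 + 2.5q = 192.1 - 3.0q → q* = 33.4909.
The Pigouvian subsidy equals MEB at q*: 9.8 + 0.3×33.4909 = 19.8473.

subsidy = $19.8 per unit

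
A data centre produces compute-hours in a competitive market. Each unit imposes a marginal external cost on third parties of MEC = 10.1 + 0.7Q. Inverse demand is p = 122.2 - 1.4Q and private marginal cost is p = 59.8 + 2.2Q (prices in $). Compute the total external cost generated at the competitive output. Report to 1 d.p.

Market equilibrium (private): 59.8 + 2.2Q = 122.2 - 1.4Q → Q_m = 17.3333.
Total external cost = ∫₀^{Q_m} (10.1 + 0.7Q) dQ = 10.1×17.3333 + ½×0.7×17.3333² = 280.2215.

$280.2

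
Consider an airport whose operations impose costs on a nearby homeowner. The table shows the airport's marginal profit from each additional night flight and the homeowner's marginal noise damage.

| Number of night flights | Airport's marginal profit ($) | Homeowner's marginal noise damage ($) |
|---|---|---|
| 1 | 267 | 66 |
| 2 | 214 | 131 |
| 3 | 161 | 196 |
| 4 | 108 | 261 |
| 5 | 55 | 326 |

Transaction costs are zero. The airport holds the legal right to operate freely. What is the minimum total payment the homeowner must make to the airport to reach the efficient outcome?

$324

Left alone the airport would choose level 5 (marginal profit stays positive).
Efficient level: k* = 2 (marginal profit ≥ marginal noise damage through 2).
The homeowner must at least cover the airport's forgone profit from cutting 5→2: 161 + 108 + 55 = 324.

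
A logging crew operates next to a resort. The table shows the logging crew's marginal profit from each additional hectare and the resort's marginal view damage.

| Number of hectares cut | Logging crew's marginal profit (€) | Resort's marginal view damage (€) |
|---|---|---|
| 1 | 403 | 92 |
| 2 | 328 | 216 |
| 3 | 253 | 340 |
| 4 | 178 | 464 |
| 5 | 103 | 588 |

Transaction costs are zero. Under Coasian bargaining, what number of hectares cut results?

2

Bargaining reaches the level where marginal profit last exceeds marginal view damage.
That holds through level 2 (328 ≥ 216) but not at 3 (253 < 340).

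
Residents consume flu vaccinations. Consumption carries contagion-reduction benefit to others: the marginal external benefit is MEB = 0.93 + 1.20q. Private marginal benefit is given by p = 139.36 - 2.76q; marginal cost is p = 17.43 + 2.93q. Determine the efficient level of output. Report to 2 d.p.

q* = 27.36

Social marginal benefit = demand + MEB = 140.29 - 1.56q.
Set SMB = MC: 140.29 - 1.56q = 17.43 + 2.93q → q* = 27.3630.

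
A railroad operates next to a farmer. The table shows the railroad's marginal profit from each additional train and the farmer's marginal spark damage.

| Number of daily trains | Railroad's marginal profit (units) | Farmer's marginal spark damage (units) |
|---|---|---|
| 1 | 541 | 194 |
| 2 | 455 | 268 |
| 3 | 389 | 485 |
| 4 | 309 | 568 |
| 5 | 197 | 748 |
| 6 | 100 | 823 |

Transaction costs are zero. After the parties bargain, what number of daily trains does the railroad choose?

2

Bargaining reaches the level where marginal profit last exceeds marginal spark damage.
That holds through level 2 (455 ≥ 268) but not at 3 (389 < 485).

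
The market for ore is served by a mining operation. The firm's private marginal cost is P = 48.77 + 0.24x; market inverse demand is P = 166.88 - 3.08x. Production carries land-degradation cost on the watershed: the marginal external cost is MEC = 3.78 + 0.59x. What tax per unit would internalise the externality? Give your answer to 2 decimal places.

Social marginal cost = private MC + MEC = 52.55 + 0.83x.
Set SMC = demand: 52.55 + 0.83x = 166.88 - 3.08x → x* = 29.2404.
The Pigouvian tax equals MEC at x*: 3.78 + 0.59×29.2404 = 21.0318.

tax = 21.03 per unit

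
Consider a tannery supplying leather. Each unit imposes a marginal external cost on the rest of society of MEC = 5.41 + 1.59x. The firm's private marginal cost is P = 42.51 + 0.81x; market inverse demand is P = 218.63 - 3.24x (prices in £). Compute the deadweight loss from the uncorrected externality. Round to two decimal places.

Market equilibrium (private): 42.51 + 0.81x = 218.63 - 3.24x → x_m = 43.4864.
Social marginal cost = private MC + MEC = 47.92 + 2.40x.
Set SMC = demand: 47.92 + 2.40x = 218.63 - 3.24x → x* = 30.2677.
Height of the DWL triangle at x_m is SMC(x_m) − demand(x_m) = MEC(x_m) = 74.5534.
DWL = ½ × 13.2187 × 74.5534 = 492.7495.

DWL = £492.75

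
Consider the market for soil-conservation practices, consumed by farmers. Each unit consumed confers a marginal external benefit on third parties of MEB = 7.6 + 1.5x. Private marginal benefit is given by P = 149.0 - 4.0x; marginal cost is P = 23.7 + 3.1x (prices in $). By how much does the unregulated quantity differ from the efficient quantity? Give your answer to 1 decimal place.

Market equilibrium (private): 23.7 + 3.1x = 149.0 - 4.0x → x_m = 17.6479.
Social marginal benefit = demand + MEB = 156.6 - 2.5x.
Set SMB = MC: 156.6 - 2.5x = 23.7 + 3.1x → x* = 23.7321.
Gap = |17.6479 − 23.7321| = 6.0842.

6.1 units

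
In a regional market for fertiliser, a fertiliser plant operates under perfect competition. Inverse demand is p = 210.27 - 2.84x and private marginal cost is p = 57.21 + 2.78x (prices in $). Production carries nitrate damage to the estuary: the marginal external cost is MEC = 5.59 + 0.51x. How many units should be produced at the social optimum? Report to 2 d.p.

x* = 24.06

Social marginal cost = private MC + MEC = 62.80 + 3.29x.
Set SMC = demand: 62.80 + 3.29x = 210.27 - 2.84x → x* = 24.0571.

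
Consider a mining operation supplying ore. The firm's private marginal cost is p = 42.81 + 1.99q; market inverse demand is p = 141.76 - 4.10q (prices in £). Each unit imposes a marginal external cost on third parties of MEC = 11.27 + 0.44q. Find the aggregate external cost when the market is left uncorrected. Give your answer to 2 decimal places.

Market equilibrium (private): 42.81 + 1.99q = 141.76 - 4.10q → q_m = 16.2479.
Total external cost = ∫₀^{q_m} (11.27 + 0.44q) dq = 11.27×16.2479 + ½×0.44×16.2479² = 241.1926.

£241.19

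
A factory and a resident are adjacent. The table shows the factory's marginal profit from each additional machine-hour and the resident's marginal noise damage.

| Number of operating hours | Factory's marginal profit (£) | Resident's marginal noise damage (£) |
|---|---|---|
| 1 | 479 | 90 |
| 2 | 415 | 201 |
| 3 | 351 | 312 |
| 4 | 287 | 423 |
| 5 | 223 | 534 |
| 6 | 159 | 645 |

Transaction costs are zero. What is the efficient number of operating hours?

Bargaining reaches the level where marginal profit last exceeds marginal noise damage.
That holds through level 3 (351 ≥ 312) but not at 4 (287 < 423).

3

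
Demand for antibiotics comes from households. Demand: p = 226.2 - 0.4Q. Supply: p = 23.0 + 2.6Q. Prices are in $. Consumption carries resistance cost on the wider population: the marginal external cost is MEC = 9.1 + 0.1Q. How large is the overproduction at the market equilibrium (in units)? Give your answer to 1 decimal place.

5.1 units

Market equilibrium (private): 23.0 + 2.6Q = 226.2 - 0.4Q → Q_m = 67.7333.
Social marginal benefit = demand − MEC = 217.1 - 0.5Q.
Set SMB = MC: 217.1 - 0.5Q = 23.0 + 2.6Q → Q* = 62.6129.
Gap = |67.7333 − 62.6129| = 5.1204.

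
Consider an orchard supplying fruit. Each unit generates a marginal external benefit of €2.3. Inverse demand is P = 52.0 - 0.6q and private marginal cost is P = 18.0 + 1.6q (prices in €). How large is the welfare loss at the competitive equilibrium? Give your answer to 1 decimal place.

Market equilibrium (private): 18.0 + 1.6q = 52.0 - 0.6q → q_m = 15.4545.
Social marginal cost = private MC − MEB = 15.7 + 1.6q.
Set SMC = demand: 15.7 + 1.6q = 52.0 - 0.6q → q* = 16.5000.
Height of the DWL triangle at q_m is demand(q_m) − SMC(q_m) = MEB(q_m) = 2.3000.
DWL = ½ × 1.0455 × 2.3000 = 1.2023.

DWL = €1.2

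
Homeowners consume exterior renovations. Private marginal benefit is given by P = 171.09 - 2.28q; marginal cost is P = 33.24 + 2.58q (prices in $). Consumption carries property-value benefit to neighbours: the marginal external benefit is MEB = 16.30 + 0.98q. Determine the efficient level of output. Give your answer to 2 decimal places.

q* = 39.73

Social marginal benefit = demand + MEB = 187.39 - 1.30q.
Set SMB = MC: 187.39 - 1.30q = 33.24 + 2.58q → q* = 39.7294.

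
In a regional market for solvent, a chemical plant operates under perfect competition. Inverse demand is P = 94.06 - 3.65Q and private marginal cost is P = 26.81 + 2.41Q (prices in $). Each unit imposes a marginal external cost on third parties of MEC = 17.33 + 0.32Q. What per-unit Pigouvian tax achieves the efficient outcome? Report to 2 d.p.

Social marginal cost = private MC + MEC = 44.14 + 2.73Q.
Set SMC = demand: 44.14 + 2.73Q = 94.06 - 3.65Q → Q* = 7.8245.
The Pigouvian tax equals MEC at Q*: 17.33 + 0.32×7.8245 = 19.8338.

tax = $19.83 per unit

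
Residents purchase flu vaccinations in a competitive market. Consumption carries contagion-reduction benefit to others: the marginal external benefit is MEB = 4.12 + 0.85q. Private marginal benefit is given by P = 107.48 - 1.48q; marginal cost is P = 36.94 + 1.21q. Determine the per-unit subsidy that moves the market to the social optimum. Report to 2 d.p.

subsidy = 38.61 per unit

Social marginal benefit = demand + MEB = 111.60 - 0.63q.
Set SMB = MC: 111.60 - 0.63q = 36.94 + 1.21q → q* = 40.5761.
The Pigouvian subsidy equals MEB at q*: 4.12 + 0.85×40.5761 = 38.6097.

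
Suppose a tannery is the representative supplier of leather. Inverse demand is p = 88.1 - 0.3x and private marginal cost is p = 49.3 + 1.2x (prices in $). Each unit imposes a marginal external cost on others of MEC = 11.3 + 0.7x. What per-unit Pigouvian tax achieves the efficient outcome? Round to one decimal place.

tax = $20.1 per unit

Social marginal cost = private MC + MEC = 60.6 + 1.9x.
Set SMC = demand: 60.6 + 1.9x = 88.1 - 0.3x → x* = 12.5000.
The Pigouvian tax equals MEC at x*: 11.3 + 0.7×12.5000 = 20.0500.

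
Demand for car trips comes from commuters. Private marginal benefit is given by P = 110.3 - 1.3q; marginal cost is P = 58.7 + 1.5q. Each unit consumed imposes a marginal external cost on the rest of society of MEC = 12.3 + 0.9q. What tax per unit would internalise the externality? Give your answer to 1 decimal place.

tax = 21.9 per unit

Social marginal benefit = demand − MEC = 98.0 - 2.2q.
Set SMB = MC: 98.0 - 2.2q = 58.7 + 1.5q → q* = 10.6216.
The Pigouvian tax equals MEC at q*: 12.3 + 0.9×10.6216 = 21.8594.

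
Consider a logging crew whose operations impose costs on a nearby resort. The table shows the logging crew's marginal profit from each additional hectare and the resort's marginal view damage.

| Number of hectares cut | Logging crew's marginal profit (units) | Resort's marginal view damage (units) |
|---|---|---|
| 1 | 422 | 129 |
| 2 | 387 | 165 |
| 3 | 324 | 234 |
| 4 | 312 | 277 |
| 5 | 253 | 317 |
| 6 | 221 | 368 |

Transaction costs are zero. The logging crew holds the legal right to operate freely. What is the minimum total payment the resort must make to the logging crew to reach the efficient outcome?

Left alone the logging crew would choose level 6 (marginal profit stays positive).
Efficient level: k* = 4 (marginal profit ≥ marginal view damage through 4).
The resort must at least cover the logging crew's forgone profit from cutting 6→4: 253 + 221 = 474.

474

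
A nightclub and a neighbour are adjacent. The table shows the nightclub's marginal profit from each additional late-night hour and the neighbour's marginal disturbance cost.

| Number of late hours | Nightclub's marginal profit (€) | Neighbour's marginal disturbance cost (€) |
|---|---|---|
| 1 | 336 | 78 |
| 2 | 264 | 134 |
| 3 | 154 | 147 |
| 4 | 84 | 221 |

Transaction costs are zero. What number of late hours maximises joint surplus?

3

Bargaining reaches the level where marginal profit last exceeds marginal disturbance cost.
That holds through level 3 (154 ≥ 147) but not at 4 (84 < 221).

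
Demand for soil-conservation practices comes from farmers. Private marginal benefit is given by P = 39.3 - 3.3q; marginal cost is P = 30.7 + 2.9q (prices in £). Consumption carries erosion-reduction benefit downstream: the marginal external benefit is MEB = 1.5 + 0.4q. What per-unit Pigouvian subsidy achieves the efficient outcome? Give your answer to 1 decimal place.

Social marginal benefit = demand + MEB = 40.8 - 2.9q.
Set SMB = MC: 40.8 - 2.9q = 30.7 + 2.9q → q* = 1.7414.
The Pigouvian subsidy equals MEB at q*: 1.5 + 0.4×1.7414 = 2.1966.

subsidy = £2.2 per unit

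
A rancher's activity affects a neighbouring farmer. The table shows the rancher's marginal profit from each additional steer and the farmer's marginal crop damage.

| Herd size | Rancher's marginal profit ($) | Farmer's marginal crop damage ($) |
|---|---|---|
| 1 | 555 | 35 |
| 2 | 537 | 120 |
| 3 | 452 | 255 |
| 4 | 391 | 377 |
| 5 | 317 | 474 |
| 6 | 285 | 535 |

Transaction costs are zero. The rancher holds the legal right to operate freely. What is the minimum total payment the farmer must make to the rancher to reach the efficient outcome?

Left alone the rancher would choose level 6 (marginal profit stays positive).
Efficient level: k* = 4 (marginal profit ≥ marginal crop damage through 4).
The farmer must at least cover the rancher's forgone profit from cutting 6→4: 317 + 285 = 602.

$602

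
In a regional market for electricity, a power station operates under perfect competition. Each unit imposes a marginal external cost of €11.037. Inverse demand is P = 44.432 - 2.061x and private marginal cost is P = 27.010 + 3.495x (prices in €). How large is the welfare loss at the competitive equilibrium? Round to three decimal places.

Market equilibrium (private): 27.010 + 3.495x = 44.432 - 2.061x → x_m = 3.1357.
Social marginal cost = private MC + MEC = 38.047 + 3.495x.
Set SMC = demand: 38.047 + 3.495x = 44.432 - 2.061x → x* = 1.1492.
Between x* and x_m the wedge SMC − demand runs linearly from 0 to MEC(x_m), so the loss is a triangle.
DWL = ½ × 1.9865 × 11.0370 = 10.9625.

DWL = €10.963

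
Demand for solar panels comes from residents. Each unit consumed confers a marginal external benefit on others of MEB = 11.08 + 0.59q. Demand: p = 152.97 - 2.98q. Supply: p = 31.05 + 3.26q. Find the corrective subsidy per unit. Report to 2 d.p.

Social marginal benefit = demand + MEB = 164.05 - 2.39q.
Set SMB = MC: 164.05 - 2.39q = 31.05 + 3.26q → q* = 23.5398.
The Pigouvian subsidy equals MEB at q*: 11.08 + 0.59×23.5398 = 24.9685.

subsidy = 24.97 per unit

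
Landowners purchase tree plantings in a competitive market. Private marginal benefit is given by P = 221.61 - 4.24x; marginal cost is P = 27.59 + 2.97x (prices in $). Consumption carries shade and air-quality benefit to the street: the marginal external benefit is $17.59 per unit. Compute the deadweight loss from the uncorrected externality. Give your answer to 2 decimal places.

DWL = $21.46

Market equilibrium (private): 27.59 + 2.97x = 221.61 - 4.24x → x_m = 26.9098.
Social marginal benefit = demand + MEB = 239.20 - 4.24x.
Set SMB = MC: 239.20 - 4.24x = 27.59 + 2.97x → x* = 29.3495.
The loss is the area between SMB and MC from x* to x_m; with linear curves that's a triangle of height MEB(x_m).
DWL = ½ × 2.4397 × 17.5900 = 21.4572.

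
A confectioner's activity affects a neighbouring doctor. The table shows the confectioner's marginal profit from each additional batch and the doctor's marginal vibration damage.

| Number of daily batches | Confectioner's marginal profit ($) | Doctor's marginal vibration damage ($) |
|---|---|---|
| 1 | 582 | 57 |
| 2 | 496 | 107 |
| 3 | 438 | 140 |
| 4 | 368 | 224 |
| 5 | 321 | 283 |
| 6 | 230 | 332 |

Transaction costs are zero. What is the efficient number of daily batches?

5

Bargaining reaches the level where marginal profit last exceeds marginal vibration damage.
That holds through level 5 (321 ≥ 283) but not at 6 (230 < 332).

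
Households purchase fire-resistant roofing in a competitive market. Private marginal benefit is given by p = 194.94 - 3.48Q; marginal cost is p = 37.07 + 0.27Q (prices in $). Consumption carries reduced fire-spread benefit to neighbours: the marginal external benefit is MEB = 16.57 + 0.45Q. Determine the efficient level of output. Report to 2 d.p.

Q* = 52.86

Social marginal benefit = demand + MEB = 211.51 - 3.03Q.
Set SMB = MC: 211.51 - 3.03Q = 37.07 + 0.27Q → Q* = 52.8606.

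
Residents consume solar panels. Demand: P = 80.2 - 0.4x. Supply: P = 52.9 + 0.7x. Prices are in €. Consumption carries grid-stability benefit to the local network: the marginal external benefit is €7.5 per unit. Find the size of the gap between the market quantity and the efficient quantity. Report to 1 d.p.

Market equilibrium (private): 52.9 + 0.7x = 80.2 - 0.4x → x_m = 24.8182.
Social marginal benefit = demand + MEB = 87.7 - 0.4x.
Set SMB = MC: 87.7 - 0.4x = 52.9 + 0.7x → x* = 31.6364.
Gap = |24.8182 − 31.6364| = 6.8182.

6.8 units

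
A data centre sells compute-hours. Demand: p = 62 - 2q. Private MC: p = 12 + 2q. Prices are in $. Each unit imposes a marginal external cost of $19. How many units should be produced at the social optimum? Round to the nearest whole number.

Social marginal cost = private MC + MEC = 31 + 2q.
Set SMC = demand: 31 + 2q = 62 - 2q → q* = 7.7500.

q* = 8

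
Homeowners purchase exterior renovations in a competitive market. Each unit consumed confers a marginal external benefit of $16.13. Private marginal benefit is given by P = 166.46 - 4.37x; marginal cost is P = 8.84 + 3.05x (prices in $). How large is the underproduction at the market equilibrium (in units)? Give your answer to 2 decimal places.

2.17 units

Market equilibrium (private): 8.84 + 3.05x = 166.46 - 4.37x → x_m = 21.2426.
Social marginal benefit = demand + MEB = 182.59 - 4.37x.
Set SMB = MC: 182.59 - 4.37x = 8.84 + 3.05x → x* = 23.4164.
Gap = |21.2426 − 23.4164| = 2.1738.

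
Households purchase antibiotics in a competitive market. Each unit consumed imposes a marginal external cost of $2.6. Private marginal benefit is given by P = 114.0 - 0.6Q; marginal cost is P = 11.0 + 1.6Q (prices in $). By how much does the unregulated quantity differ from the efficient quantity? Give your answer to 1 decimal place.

Market equilibrium (private): 11.0 + 1.6Q = 114.0 - 0.6Q → Q_m = 46.8182.
Social marginal benefit = demand − MEC = 111.4 - 0.6Q.
Set SMB = MC: 111.4 - 0.6Q = 11.0 + 1.6Q → Q* = 45.6364.
Gap = |46.8182 − 45.6364| = 1.1818.

1.2 units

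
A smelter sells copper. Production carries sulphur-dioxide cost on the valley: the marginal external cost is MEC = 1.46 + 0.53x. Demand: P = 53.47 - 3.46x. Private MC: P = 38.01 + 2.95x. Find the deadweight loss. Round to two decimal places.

DWL = 0.54

Market equilibrium (private): 38.01 + 2.95x = 53.47 - 3.46x → x_m = 2.4119.
Social marginal cost = private MC + MEC = 39.47 + 3.48x.
Set SMC = demand: 39.47 + 3.48x = 53.47 - 3.46x → x* = 2.0173.
The loss is the area between SMC and demand from x* to x_m; with linear curves that's a triangle of height MEC(x_m).
DWL = ½ × 0.3946 × 2.7383 = 0.5403.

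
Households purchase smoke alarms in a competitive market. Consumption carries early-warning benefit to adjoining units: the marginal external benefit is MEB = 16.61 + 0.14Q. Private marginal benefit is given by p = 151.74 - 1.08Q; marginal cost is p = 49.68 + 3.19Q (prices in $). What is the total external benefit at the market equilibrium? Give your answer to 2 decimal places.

$437.00

Market equilibrium (private): 49.68 + 3.19Q = 151.74 - 1.08Q → Q_m = 23.9016.
Total external benefit = ∫₀^{Q_m} (16.61 + 0.14Q) dQ = 16.61×23.9016 + ½×0.14×23.9016² = 436.9956.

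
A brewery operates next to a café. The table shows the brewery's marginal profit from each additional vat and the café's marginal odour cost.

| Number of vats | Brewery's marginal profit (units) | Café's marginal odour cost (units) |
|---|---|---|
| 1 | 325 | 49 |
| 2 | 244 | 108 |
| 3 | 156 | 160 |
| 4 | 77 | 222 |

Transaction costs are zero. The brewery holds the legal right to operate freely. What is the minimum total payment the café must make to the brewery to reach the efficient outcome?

Left alone the brewery would choose level 4 (marginal profit stays positive).
Efficient level: k* = 2 (marginal profit ≥ marginal odour cost through 2).
The café must at least cover the brewery's forgone profit from cutting 4→2: 156 + 77 = 233.

233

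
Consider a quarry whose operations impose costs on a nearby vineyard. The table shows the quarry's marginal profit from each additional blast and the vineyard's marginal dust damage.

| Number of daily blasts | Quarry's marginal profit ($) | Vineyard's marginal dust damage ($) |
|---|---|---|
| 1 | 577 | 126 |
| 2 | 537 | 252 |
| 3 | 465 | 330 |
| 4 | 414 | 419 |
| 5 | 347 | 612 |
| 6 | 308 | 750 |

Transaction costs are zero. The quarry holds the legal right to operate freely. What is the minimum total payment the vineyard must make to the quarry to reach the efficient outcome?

Left alone the quarry would choose level 6 (marginal profit stays positive).
Efficient level: k* = 3 (marginal profit ≥ marginal dust damage through 3).
The vineyard must at least cover the quarry's forgone profit from cutting 6→3: 414 + 347 + 308 = 1069.

$1069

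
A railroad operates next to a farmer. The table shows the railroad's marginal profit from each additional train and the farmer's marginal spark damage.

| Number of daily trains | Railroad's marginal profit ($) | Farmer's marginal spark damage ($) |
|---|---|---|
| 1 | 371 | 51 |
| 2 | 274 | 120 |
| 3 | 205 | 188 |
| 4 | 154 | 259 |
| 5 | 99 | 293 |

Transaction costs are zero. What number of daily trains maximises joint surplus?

Bargaining reaches the level where marginal profit last exceeds marginal spark damage.
That holds through level 3 (205 ≥ 188) but not at 4 (154 < 259).

3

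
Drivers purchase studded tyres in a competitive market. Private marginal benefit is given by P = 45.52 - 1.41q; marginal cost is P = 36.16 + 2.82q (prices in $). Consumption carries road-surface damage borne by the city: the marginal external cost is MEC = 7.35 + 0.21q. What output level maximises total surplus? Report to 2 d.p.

q* = 0.45

Social marginal benefit = demand − MEC = 38.17 - 1.62q.
Set SMB = MC: 38.17 - 1.62q = 36.16 + 2.82q → q* = 0.4527.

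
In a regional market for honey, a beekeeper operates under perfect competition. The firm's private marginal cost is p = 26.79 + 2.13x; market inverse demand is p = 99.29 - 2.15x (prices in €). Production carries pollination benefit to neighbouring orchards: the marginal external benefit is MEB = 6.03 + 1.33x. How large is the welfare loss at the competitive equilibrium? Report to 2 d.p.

DWL = €138.24

Market equilibrium (private): 26.79 + 2.13x = 99.29 - 2.15x → x_m = 16.9393.
Social marginal cost = private MC − MEB = 20.76 + 0.80x.
Set SMC = demand: 20.76 + 0.80x = 99.29 - 2.15x → x* = 26.6203.
Between x* and x_m the wedge demand − SMC runs linearly from 0 to MEB(x_m), so the loss is a triangle.
DWL = ½ × 9.6810 × 28.5592 = 138.2408.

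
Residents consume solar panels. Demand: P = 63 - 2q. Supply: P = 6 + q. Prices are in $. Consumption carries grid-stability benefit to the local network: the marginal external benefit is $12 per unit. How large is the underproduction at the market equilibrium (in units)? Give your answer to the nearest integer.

4 units

Market equilibrium (private): 6 + q = 63 - 2q → q_m = 19.0000.
Social marginal benefit = demand + MEB = 75 - 2q.
Set SMB = MC: 75 - 2q = 6 + q → q* = 23.0000.
Gap = |19.0000 − 23.0000| = 4.0000.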